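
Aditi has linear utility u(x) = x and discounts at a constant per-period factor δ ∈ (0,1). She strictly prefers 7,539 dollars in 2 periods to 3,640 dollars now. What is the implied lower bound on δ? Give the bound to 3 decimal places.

The preference means 3640 < δ^2·7539.
So δ^2 > 3640/7539 = 0.48282; taking the square root of both positive sides preserves the inequality.
δ > 0.48282^(1/2) = 0.695.

δ > 0.695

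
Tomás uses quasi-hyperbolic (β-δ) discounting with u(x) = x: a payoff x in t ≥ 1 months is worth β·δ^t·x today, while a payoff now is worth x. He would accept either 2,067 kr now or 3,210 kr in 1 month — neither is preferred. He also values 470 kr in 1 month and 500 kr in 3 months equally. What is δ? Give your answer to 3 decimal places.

δ ≈ 0.970

From the later pair, β·δ^1·470 = β·δ^3·500; dividing through, δ^2 = 470/500 = 0.94000, so δ = 0.96954.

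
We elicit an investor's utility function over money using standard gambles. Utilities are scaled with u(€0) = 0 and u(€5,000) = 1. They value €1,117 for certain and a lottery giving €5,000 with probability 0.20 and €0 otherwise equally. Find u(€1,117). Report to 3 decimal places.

0.200

By the standard-gamble method, u(€1,117) is just the indifference probability on the best outcome: 0.20.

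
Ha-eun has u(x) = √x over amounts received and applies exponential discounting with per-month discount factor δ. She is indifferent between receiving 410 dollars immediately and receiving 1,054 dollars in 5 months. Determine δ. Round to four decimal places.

δ ≈ 0.9099

Equating discounted utilities: u(410) = δ^5·u(1054) ⇒ δ^5 = u(410)/u(1054).
With u(x) = √x: δ^5 = √410/√1054 = √(410/1054) = 0.62369.
Taking the 5th root: δ = 0.62369^(1/5) ≈ 0.9099.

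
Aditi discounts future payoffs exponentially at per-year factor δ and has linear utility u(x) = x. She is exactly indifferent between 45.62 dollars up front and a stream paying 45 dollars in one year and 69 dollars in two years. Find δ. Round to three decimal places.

δ ≈ 0.550

The stream is worth 45δ + 69δ² today, so 45δ + 69δ² = 45.62.
So 69δ² + 45δ − 45.62 = 0.
By the quadratic formula (taking the positive root), δ = (−45 + √14616.12) / 138 ≈ 0.550.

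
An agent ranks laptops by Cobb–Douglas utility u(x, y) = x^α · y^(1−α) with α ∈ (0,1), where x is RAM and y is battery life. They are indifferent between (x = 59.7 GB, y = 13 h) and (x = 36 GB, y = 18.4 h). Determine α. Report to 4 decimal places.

α ≈ 0.4072

The Cobb–Douglas utilities coincide, so 59.7^α·13^(1−α) = 36^α·18.4^(1−α).
Taking logs: α·ln 59.7 + (1−α)·ln 13 = α·ln 36 + (1−α)·ln 18.4, i.e. α·0.5058131 = (1−α)·0.3474013.
With A = 0.5058131 and B = 0.3474013: α·A = (1−α)·B, so α = B/(A+B) = 0.3474013/0.8532144 ≈ 0.4072.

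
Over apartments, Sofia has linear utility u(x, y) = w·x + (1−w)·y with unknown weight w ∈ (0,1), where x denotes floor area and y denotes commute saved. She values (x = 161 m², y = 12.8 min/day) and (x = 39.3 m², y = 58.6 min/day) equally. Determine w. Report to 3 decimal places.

u(161,12.8) = u(39.3,58.6) means w·161 + (1−w)·12.8 = w·39.3 + (1−w)·58.6.
Rearranging, 121.7·w − 45.8·(1−w) = 0.
Hence w = 45.8/(121.7+45.8) = 45.8/167.5 = 0.273.

w = 0.273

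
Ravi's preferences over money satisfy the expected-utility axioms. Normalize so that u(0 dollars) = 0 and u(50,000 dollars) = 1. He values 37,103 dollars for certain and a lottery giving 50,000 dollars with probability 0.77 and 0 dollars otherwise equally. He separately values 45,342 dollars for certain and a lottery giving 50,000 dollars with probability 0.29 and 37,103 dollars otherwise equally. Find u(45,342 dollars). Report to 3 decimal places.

First, u(37,103 dollars) = 0.77·u(50,000 dollars) + 0.23·u(0 dollars) = 0.77.
The second indifference gives u(45,342 dollars) = 0.29·u(50,000 dollars) + 0.71·u(37,103 dollars) = 0.29·1.00 + 0.71·0.77 = 0.8367.

0.837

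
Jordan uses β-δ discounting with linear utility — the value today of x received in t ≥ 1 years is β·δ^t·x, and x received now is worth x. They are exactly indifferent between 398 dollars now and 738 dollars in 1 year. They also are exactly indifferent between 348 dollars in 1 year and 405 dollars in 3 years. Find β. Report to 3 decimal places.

From the later pair, β·δ^1·348 = β·δ^3·405; dividing through, δ^2 = 348/405 = 0.85926, so δ = 0.92696.
Substituting δ into 398 = β·δ·738: β = 398/(684.098) ≈ 0.582.

β ≈ 0.582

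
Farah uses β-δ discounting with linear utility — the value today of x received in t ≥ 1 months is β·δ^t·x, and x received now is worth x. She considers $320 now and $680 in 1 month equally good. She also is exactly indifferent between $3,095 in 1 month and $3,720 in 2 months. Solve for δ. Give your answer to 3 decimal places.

δ ≈ 0.832

The second indifference involves only future payoffs, so β cancels: β·δ^1·3095 = β·δ^2·3720, giving δ = 3095/3720 = 0.83199.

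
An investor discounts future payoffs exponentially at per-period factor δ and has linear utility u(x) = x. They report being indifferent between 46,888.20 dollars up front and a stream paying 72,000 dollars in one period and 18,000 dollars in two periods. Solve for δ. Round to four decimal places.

Equating present values: 46888.20 = 72000δ + 18000δ².
So 18000δ² + 72000δ − 46888.20 = 0.
The positive root is δ = [−72000 + √(72000² + 4·18000·46888.20)] / (2·18000) = (−72000 + 92520.000)/36000 ≈ 0.5700.

δ ≈ 0.5700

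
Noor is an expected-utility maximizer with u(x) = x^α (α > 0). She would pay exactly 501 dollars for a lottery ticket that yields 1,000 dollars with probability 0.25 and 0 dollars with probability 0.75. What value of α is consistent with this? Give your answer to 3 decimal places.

The lottery's expected utility is 0.25·u(1000) + 0.75·u(0) = 0.25·1000^α (since u(0) = 0 for α > 0).
Setting u(501) equal to that: 501^α = 0.25·1000^α ⇒ (501/1000)^α = 0.25.
α = ln(0.25) / ln(501/1000) = -1.386294/-0.691149 ≈ 2.006.

α ≈ 2.006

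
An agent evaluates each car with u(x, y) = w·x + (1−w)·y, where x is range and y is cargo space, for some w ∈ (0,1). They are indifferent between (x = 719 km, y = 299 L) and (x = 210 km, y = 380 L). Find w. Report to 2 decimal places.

Equating utilities: w·719 + (1−w)·299 = w·210 + (1−w)·380.
Collecting terms: w·509 = (1−w)·81.
Hence w = 81/(509+81) = 81/590 = 0.14.

w = 0.14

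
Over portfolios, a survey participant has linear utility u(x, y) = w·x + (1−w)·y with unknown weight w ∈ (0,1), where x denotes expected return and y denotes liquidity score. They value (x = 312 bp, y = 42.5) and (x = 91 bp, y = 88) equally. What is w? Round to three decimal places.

u(312,42.5) = u(91,88) means w·312 + (1−w)·42.5 = w·91 + (1−w)·88.
w·(312−91) = (1−w)·(88−42.5), i.e. w·221 = (1−w)·45.5.
So w/(1−w) = 45.5/221 = 0.2059, giving w = 45.5/(221+45.5) = 0.171.

w = 0.171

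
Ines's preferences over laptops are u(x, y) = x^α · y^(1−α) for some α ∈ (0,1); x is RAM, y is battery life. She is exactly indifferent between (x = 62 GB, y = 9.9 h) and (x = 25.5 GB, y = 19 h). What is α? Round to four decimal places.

α ≈ 0.4232

Indifference: 62^α · 9.9^(1−α) = 25.5^α · 19^(1−α).
(62/25.5)^α = (19/9.9)^(1−α); take logs: α·ln(62/25.5) = (1−α)·ln(19/9.9), i.e. α·0.8884559 = (1−α)·0.6519042.
So α/(1−α) = (0.6519042)/(0.8884559) = 0.7337496, and α = 0.7337496/1.7337496 ≈ 0.4232.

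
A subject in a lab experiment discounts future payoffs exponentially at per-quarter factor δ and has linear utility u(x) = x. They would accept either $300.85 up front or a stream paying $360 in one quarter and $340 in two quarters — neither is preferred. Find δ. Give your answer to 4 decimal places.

Equating present values: 300.85 = 360δ + 340δ².
Rearranged: 340δ² + 360δ − 300.85 = 0.
By the quadratic formula (taking the positive root), δ = (−360 + √538756.00) / 680 ≈ 0.5500.

δ ≈ 0.5500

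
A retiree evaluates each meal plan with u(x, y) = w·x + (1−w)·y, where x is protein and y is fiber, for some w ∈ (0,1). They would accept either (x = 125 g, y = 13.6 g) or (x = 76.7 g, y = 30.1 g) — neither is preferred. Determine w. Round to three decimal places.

w = 0.255

Indifference: w·125 + (1−w)·13.6 = w·76.7 + (1−w)·30.1.
Rearranging, 48.3·w − 16.5·(1−w) = 0.
So w/(1−w) = 16.5/48.3 = 0.3416, giving w = 16.5/(48.3+16.5) = 0.255.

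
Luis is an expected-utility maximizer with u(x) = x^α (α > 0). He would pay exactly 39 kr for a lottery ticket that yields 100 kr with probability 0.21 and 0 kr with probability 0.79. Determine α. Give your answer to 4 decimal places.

α ≈ 1.6574

Since u(0) = 0, the lottery's EU is 0.21·100^α.
Indifference: 39^α = 0.21·100^α, so (39/100)^α = 0.21.
α = ln(0.21) / ln(39/100) = -1.5606477/-0.9416085 ≈ 1.6574.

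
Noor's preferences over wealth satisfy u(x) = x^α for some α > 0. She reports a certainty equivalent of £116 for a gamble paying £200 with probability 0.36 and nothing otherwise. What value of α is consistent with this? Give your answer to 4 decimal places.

The lottery's expected utility is 0.36·u(200) + 0.64·u(0) = 0.36·200^α (since u(0) = 0 for α > 0).
Indifference: 116^α = 0.36·200^α, so (116/200)^α = 0.36.
Take logs: α = ln 0.36 / ln(116/200) ≈ 1.875528.

α ≈ 1.8755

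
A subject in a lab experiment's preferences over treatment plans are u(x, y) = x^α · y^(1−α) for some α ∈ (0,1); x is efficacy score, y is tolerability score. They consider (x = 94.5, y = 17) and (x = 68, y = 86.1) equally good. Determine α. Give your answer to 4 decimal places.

Indifference: 94.5^α · 17^(1−α) = 68^α · 86.1^(1−α).
(94.5/68)^α = (86.1/17)^(1−α); take logs: α·ln(94.5/68) = (1−α)·ln(86.1/17), i.e. α·0.3290921 = (1−α)·1.6222961.
With A = 0.3290921 and B = 1.6222961: α·A = (1−α)·B, so α = B/(A+B) = 1.6222961/1.9513882 ≈ 0.8314.

α ≈ 0.8314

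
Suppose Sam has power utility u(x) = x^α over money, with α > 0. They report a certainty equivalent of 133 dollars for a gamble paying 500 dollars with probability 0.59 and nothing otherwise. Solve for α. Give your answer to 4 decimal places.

α ≈ 0.3984

The lottery's expected utility is 0.59·u(500) + 0.41·u(0) = 0.59·500^α (since u(0) = 0 for α > 0).
Setting u(133) equal to that: 133^α = 0.59·500^α ⇒ (133/500)^α = 0.59.
α = ln(0.59) / ln(133/500) = -0.5276327/-1.3242590 ≈ 0.3984.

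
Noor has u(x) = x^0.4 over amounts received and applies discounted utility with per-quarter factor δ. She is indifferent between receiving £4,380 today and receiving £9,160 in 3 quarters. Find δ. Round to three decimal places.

Indifference means u(4380) = δ^3 · u(9160), so δ^3 = u(4380)/u(9160).
With u(x) = x^0.4: δ^3 = 4380^0.4/9160^0.4 = (4380/9160)^0.4 = 0.74444.
Taking the cube root: δ = 0.74444^(1/3) ≈ 0.906.

δ ≈ 0.906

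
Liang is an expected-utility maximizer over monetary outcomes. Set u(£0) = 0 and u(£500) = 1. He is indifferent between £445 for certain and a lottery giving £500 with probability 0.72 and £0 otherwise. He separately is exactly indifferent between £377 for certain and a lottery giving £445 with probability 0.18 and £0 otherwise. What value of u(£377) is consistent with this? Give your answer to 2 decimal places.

From the first indifference, u(£445) = 0.72·u(£500) + 0.28·u(£0) = 0.72·1 + 0.28·0 = 0.72.
The second indifference gives u(£377) = 0.18·u(£445) + 0.82·u(£0) = 0.18·0.72 + 0.82·0.00 = 0.1296.

0.13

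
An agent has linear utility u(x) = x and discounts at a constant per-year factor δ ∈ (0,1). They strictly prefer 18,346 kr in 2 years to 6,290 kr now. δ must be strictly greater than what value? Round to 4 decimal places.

δ > 0.5855

Comparing present values: 6290 < δ^2·18346.
So δ^2 > 6290/18346 = 0.34285; taking the square root of both positive sides preserves the inequality.
δ > (6290/18346)^(1/2) ≈ 0.5855.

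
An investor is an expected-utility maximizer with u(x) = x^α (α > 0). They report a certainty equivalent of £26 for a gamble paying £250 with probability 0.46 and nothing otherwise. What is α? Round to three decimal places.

α ≈ 0.343

The lottery's expected utility is 0.46·u(250) + 0.54·u(0) = 0.46·250^α (since u(0) = 0 for α > 0).
Indifference: 26^α = 0.46·250^α, so (26/250)^α = 0.46.
α = ln(0.46) / ln(26/250) = -0.776529/-2.263364 ≈ 0.343.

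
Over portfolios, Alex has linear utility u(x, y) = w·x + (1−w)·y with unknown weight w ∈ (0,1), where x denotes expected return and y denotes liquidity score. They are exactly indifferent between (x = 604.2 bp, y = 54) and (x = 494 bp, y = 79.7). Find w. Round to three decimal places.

w = 0.189

u(604.2,54) = u(494,79.7) means w·604.2 + (1−w)·54 = w·494 + (1−w)·79.7.
w·(604.2−494) = (1−w)·(79.7−54), i.e. w·110.2 = (1−w)·25.7.
The marginal rate of substitution is 25.7/110.2, so w = 25.7/(110.2+25.7) = 0.189.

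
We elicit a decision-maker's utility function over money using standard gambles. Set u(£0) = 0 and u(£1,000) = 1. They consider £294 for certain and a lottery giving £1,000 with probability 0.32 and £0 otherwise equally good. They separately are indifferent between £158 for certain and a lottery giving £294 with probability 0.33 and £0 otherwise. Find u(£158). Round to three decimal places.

The first gamble pins u(£294): it must equal 0.32·1 + 0.68·0 = 0.32.
Chaining: u(£158) = 0.33·0.32 + 0.67·0.00 = 0.1056.

0.106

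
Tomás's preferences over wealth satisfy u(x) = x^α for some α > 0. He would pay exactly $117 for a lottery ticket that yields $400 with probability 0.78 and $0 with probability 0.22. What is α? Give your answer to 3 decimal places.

EU(lottery) = 0.78·400^α + 0.22·0 = 0.78·400^α.
Equating: 117^α = 0.78·400^α, i.e. 0.2925^α = 0.78.
Take logs: α = ln 0.78 / ln(117/400) ≈ 0.20212.

α ≈ 0.202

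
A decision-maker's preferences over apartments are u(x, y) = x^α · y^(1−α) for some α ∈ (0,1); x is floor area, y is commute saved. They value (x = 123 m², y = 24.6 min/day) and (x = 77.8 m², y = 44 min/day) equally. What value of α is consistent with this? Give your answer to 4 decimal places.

Indifference: 123^α · 24.6^(1−α) = 77.8^α · 44^(1−α).
Rearrange to (123/77.8)^α = (44/24.6)^(1−α) and take logs: α·0.4580429 = (1−α)·0.5814432.
With A = 0.4580429 and B = 0.5814432: α·A = (1−α)·B, so α = B/(A+B) = 0.5814432/1.0394861 ≈ 0.5594.

α ≈ 0.5594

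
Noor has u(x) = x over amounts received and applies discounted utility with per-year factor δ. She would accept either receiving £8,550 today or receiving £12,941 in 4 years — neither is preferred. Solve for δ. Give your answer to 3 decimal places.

δ ≈ 0.902

The payoff in 4 years is discounted by δ^4, so u(8550) = δ^4·u(12941) and δ^4 = u(8550)/u(12941).
With u(x) = x: δ^4 = 8550/12941 = 0.66069.
Hence δ = (0.66069)^(1/4) = 0.90157.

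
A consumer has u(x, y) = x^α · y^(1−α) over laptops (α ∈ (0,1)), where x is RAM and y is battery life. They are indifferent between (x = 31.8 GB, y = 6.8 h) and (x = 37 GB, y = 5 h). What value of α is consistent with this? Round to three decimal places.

The Cobb–Douglas utilities coincide, so 31.8^α·6.8^(1−α) = 37^α·5^(1−α).
Rearrange to (31.8/37)^α = (5/6.8)^(1−α) and take logs: α·-0.151452 = (1−α)·-0.307485.
Thus α·(-0.458937) = -0.307485, so α = -0.307485/-0.458937 ≈ 0.670.

α ≈ 0.670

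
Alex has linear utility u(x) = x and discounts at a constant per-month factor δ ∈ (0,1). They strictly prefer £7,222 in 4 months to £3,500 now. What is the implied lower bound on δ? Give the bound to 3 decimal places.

δ > 0.834

Comparing present values: 3500 < δ^4·7222.
Hence δ^4 > 3500/7222 = 0.48463, and x ↦ x^(1/4) is increasing on (0,∞).
δ > 0.48463^(1/4) = 0.834.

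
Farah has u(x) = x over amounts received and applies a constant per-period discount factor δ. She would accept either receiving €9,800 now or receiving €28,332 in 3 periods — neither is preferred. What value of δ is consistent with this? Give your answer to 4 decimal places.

δ ≈ 0.7020

The payoff in 3 periods is discounted by δ^3, so u(9800) = δ^3·u(28332) and δ^3 = u(9800)/u(28332).
With u(x) = x: δ^3 = 9800/28332 = 0.34590.
Hence δ = (0.34590)^(1/3) = 0.701966.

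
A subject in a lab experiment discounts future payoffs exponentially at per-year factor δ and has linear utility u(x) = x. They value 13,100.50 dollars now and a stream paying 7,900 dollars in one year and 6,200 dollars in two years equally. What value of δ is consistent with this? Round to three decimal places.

Equating present values: 13100.50 = 7900δ + 6200δ².
That is, 6200δ² + 7900δ − 13100.50 = 0, a quadratic in δ.
By the quadratic formula (taking the positive root), δ = (−7900 + √387302400.00) / 12400 ≈ 0.950.

δ ≈ 0.950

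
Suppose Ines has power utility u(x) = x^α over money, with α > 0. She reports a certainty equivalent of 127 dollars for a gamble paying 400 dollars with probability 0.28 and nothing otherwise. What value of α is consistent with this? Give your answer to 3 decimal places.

Since u(0) = 0, the lottery's EU is 0.28·400^α.
Setting u(127) equal to that: 127^α = 0.28·400^α ⇒ (127/400)^α = 0.28.
α = ln(0.28) / ln(127/400) = -1.272966/-1.147277 ≈ 1.110.

α ≈ 1.110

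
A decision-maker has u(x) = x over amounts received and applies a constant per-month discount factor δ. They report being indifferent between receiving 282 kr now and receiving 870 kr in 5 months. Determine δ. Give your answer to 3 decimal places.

δ ≈ 0.798

The payoff in 5 months is discounted by δ^5, so u(282) = δ^5·u(870) and δ^5 = u(282)/u(870).
With u(x) = x: δ^5 = 282/870 = 0.32414.
Hence δ = (0.32414)^(1/5) = 0.79826.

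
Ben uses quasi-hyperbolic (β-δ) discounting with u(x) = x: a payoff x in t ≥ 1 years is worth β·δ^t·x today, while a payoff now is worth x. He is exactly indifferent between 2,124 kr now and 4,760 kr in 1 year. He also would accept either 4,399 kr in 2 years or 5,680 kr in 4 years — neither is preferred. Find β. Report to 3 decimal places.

The second indifference involves only future payoffs, so β cancels: β·δ^2·4399 = β·δ^4·5680, giving δ^2 = 4399/5680 = 0.77447, so δ = 0.88004.
The first indifference: 2124 = β·δ·4760, so β = 2124/(δ·4760) = 2124/(0.88004·4760) ≈ 0.507.

β ≈ 0.507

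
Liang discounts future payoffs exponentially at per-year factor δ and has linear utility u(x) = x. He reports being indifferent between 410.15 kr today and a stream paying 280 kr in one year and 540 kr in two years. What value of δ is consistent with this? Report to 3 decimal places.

The stream is worth 280δ + 540δ² today, so 280δ + 540δ² = 410.15.
Rearranged: 540δ² + 280δ − 410.15 = 0.
δ = (−280 + √(280² + 4·540·410.15)) / (2·540) = (−280 + √964324.00) / 1080 ≈ 0.650.

δ ≈ 0.650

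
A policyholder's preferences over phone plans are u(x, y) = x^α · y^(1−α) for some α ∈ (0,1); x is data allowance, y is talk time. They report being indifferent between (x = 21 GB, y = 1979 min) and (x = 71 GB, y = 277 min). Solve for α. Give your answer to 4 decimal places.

Indifference: 21^α · 1979^(1−α) = 71^α · 277^(1−α).
Taking logs: α·ln 21 + (1−α)·ln 1979 = α·ln 71 + (1−α)·ln 277, i.e. α·-1.2181574 = (1−α)·-1.9663294.
So α/(1−α) = (-1.9663294)/(-1.2181574) = 1.6141834, and α = 1.6141834/2.6141834 ≈ 0.6175.

α ≈ 0.6175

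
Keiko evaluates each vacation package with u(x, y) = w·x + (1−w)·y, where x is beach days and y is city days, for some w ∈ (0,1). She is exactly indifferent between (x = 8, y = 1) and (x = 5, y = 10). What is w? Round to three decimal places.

w = 0.750

u(8,1) = u(5,10) means w·8 + (1−w)·1 = w·5 + (1−w)·10.
Collecting terms: w·3 = (1−w)·9.
So w/(1−w) = 9/3 = 3.0000, giving w = 9/(3+9) = 0.750.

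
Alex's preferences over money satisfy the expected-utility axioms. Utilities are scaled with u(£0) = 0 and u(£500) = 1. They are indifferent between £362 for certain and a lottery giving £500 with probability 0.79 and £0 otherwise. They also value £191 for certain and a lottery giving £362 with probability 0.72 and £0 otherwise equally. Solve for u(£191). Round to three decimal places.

0.569

The first gamble pins u(£362): it must equal 0.79·1 + 0.21·0 = 0.79.
The second indifference gives u(£191) = 0.72·u(£362) + 0.28·u(£0) = 0.72·0.79 + 0.28·0.00 = 0.5688.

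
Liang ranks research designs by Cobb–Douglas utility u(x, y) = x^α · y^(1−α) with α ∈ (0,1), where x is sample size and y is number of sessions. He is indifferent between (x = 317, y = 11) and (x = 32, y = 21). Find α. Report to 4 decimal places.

Set the two utilities equal: 317^α·11^(1−α) = 32^α·21^(1−α).
Rearrange to (317/32)^α = (21/11)^(1−α) and take logs: α·2.2931659 = (1−α)·0.6466272.
With A = 2.2931659 and B = 0.6466272: α·A = (1−α)·B, so α = B/(A+B) = 0.6466272/2.9397931 ≈ 0.2200.

α ≈ 0.2200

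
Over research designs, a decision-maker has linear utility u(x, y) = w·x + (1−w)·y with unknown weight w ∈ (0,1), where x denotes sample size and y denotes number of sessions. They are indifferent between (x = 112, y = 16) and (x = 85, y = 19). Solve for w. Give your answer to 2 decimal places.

Equating utilities: w·112 + (1−w)·16 = w·85 + (1−w)·19.
w·(112−85) = (1−w)·(19−16), i.e. w·27 = (1−w)·3.
So w/(1−w) = 3/27 = 0.1111, giving w = 3/(27+3) = 0.10.

w = 0.10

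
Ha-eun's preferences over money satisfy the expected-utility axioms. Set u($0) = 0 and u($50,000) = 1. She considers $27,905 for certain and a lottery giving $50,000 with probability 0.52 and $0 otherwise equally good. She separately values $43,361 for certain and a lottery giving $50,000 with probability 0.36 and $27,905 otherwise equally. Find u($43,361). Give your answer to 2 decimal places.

From the first indifference, u($27,905) = 0.52·u($50,000) + 0.48·u($0) = 0.52·1 + 0.48·0 = 0.52.
Then u($43,361) = 0.36·u($50,000) + 0.64·u($27,905) = 0.36·1.00 + 0.64·0.52 = 0.6928.

0.69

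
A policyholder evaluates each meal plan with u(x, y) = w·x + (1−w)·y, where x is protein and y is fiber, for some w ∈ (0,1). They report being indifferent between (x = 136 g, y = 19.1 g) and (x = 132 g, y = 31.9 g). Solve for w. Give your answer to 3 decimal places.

w = 0.762

u(136,19.1) = u(132,31.9) means w·136 + (1−w)·19.1 = w·132 + (1−w)·31.9.
Rearranging, 4·w − 12.8·(1−w) = 0.
Hence w = 12.8/(4+12.8) = 12.8/16.8 = 0.762.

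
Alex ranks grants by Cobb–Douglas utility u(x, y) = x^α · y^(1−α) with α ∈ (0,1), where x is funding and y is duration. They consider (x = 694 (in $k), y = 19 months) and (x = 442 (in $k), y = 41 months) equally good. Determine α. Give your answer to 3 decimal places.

α ≈ 0.630

Set the two utilities equal: 694^α·19^(1−α) = 442^α·41^(1−α).
Rearrange to (694/442)^α = (41/19)^(1−α) and take logs: α·0.451162 = (1−α)·0.769133.
With A = 0.451162 and B = 0.769133: α·A = (1−α)·B, so α = B/(A+B) = 0.769133/1.220295 ≈ 0.630.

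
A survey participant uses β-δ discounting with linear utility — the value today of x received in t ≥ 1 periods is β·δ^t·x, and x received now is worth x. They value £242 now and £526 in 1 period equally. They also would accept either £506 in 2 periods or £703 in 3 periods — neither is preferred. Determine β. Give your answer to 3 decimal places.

From the later pair, β·δ^2·506 = β·δ^3·703; dividing through, δ = 506/703 = 0.71977.
Now use the now-vs-future pair: 242 = β·δ·526 gives β = 242/(0.71977·526) ≈ 0.639.

β ≈ 0.639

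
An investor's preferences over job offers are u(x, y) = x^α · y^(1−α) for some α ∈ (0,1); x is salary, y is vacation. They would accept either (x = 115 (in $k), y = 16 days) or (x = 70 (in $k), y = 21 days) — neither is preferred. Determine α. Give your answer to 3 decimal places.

Indifference: 115^α · 16^(1−α) = 70^α · 21^(1−α).
Rearrange to (115/70)^α = (21/16)^(1−α) and take logs: α·0.496437 = (1−α)·0.271934.
So α/(1−α) = (0.271934)/(0.496437) = 0.547771, and α = 0.547771/1.547771 ≈ 0.354.

α ≈ 0.354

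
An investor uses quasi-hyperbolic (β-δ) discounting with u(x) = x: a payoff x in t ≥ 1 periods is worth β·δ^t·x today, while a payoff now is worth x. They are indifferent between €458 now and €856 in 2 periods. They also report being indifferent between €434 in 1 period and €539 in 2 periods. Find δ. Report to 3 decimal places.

δ ≈ 0.805

The second indifference involves only future payoffs, so β cancels: β·δ^1·434 = β·δ^2·539, giving δ = 434/539 = 0.80519.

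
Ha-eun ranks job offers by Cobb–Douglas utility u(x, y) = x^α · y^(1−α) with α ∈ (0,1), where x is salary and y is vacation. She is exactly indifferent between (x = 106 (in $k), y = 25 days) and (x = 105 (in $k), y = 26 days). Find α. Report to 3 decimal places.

α ≈ 0.805

The Cobb–Douglas utilities coincide, so 106^α·25^(1−α) = 105^α·26^(1−α).
Taking logs: α·ln 106 + (1−α)·ln 25 = α·ln 105 + (1−α)·ln 26, i.e. α·0.009479 = (1−α)·0.039221.
Thus α·(0.048700) = 0.039221, so α = 0.039221/0.048700 ≈ 0.805.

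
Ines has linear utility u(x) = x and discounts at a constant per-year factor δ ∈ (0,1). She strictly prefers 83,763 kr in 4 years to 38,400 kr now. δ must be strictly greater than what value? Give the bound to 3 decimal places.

Under u(x) = x this choice says 38400 < δ^4·83763.
Hence δ^4 > 38400/83763 = 0.45844, and x ↦ x^(1/4) is increasing on (0,∞).
δ > 0.45844^(1/4) = 0.823.

δ > 0.823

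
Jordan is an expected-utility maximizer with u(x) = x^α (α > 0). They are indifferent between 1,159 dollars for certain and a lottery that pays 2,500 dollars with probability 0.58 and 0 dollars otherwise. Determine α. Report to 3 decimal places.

α ≈ 0.709

Since u(0) = 0, the lottery's EU is 0.58·2500^α.
Equating: 1159^α = 0.58·2500^α, i.e. 0.4636^α = 0.58.
Take logs: α = ln 0.58 / ln(1159/2500) ≈ 0.70860.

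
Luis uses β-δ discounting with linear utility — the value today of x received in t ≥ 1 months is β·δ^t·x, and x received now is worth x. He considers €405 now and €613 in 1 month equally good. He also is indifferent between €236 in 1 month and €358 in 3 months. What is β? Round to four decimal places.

Both payoffs in the second observation are in the future, so β drops out: δ^1·236 = δ^3·358 ⇒ δ^2 = 236/358 = 0.65922, so δ = 0.81192.
Substituting δ into 405 = β·δ·613: β = 405/(497.708) ≈ 0.8137.

β ≈ 0.8137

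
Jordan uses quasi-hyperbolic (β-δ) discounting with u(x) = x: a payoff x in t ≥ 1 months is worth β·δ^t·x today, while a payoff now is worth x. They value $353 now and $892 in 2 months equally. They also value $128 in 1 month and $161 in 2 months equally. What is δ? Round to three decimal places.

Both payoffs in the second observation are in the future, so β drops out: δ^1·128 = δ^2·161 ⇒ δ = 128/161 = 0.79503.

δ ≈ 0.795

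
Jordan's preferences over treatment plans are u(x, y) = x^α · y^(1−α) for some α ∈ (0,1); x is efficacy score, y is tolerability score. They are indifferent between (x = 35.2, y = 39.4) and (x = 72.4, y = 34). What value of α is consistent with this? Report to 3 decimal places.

The Cobb–Douglas utilities coincide, so 35.2^α·39.4^(1−α) = 72.4^α·34^(1−α).
Rearrange to (35.2/72.4)^α = (34/39.4)^(1−α) and take logs: α·-0.721160 = (1−α)·-0.147405.
So α/(1−α) = (-0.147405)/(-0.721160) = 0.204400, and α = 0.204400/1.204400 ≈ 0.170.

α ≈ 0.170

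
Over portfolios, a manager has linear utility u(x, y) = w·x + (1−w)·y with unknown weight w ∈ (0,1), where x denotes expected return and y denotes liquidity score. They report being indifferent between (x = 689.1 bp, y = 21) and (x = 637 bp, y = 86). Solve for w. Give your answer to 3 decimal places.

w = 0.555

Indifference: w·689.1 + (1−w)·21 = w·637 + (1−w)·86.
w·(689.1−637) = (1−w)·(86−21), i.e. w·52.1 = (1−w)·65.
So w/(1−w) = 65/52.1 = 1.2476, giving w = 65/(52.1+65) = 0.555.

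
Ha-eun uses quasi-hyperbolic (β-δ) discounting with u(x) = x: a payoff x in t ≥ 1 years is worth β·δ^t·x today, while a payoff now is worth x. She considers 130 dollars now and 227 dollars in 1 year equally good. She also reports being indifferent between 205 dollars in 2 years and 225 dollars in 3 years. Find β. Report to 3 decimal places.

β ≈ 0.629

From the later pair, β·δ^2·205 = β·δ^3·225; dividing through, δ = 205/225 = 0.91111.
Now use the now-vs-future pair: 130 = β·δ·227 gives β = 130/(0.91111·227) ≈ 0.629.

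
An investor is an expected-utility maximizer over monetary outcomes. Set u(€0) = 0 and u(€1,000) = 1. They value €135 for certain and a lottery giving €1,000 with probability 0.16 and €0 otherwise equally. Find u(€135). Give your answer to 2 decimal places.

By the standard-gamble method, u(€135) is just the indifference probability on the best outcome: 0.16.

0.16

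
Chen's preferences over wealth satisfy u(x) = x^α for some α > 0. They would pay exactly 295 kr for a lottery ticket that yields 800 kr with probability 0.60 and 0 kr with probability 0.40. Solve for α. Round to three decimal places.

EU(lottery) = 0.60·800^α + 0.40·0 = 0.60·800^α.
Indifference: 295^α = 0.60·800^α, so (295/800)^α = 0.60.
Taking logs: α·ln(295/800) = ln(0.60), so α = -0.510826 / -0.997636 ≈ 0.512.

α ≈ 0.512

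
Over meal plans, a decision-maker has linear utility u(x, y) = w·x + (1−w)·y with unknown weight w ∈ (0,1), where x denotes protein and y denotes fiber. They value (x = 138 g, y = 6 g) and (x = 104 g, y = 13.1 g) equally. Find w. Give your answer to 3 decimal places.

w = 0.173

Equating utilities: w·138 + (1−w)·6 = w·104 + (1−w)·13.1.
Collecting terms: w·34 = (1−w)·7.1.
So w/(1−w) = 7.1/34 = 0.2088, giving w = 7.1/(34+7.1) = 0.173.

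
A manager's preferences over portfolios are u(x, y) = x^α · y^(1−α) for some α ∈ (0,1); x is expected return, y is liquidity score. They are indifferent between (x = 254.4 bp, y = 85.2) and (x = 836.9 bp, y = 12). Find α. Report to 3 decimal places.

The Cobb–Douglas utilities coincide, so 254.4^α·85.2^(1−α) = 836.9^α·12^(1−α).
Rearrange to (254.4/836.9)^α = (12/85.2)^(1−α) and take logs: α·-1.190797 = (1−α)·-1.960095.
Thus α·(-3.150892) = -1.960095, so α = -1.960095/-3.150892 ≈ 0.622.

α ≈ 0.622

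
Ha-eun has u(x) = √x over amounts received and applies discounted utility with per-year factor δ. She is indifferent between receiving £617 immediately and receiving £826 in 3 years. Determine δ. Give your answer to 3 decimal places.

δ ≈ 0.953

Equating discounted utilities: u(617) = δ^3·u(826) ⇒ δ^3 = u(617)/u(826).
Since u(x) = √x, δ^3 = √(617/826) = 0.86428.
Taking the cube root: δ = 0.86428^(1/3) ≈ 0.953.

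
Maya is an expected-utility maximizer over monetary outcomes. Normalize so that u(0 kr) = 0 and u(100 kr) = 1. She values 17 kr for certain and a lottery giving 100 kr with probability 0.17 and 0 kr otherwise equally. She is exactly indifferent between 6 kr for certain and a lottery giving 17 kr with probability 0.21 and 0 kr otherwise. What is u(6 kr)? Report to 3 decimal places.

0.036

First, u(17 kr) = 0.17·u(100 kr) + 0.83·u(0 kr) = 0.17.
Then u(6 kr) = 0.21·u(17 kr) + 0.79·u(0 kr) = 0.21·0.17 + 0.79·0.00 = 0.0357.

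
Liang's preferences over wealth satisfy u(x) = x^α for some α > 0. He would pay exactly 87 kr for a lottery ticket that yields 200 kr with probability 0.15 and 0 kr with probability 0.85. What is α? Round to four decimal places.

EU(lottery) = 0.15·200^α + 0.85·0 = 0.15·200^α.
Indifference: 87^α = 0.15·200^α, so (87/200)^α = 0.15.
α = ln(0.15) / ln(87/200) = -1.8971200/-0.8324092 ≈ 2.2791.

α ≈ 2.2791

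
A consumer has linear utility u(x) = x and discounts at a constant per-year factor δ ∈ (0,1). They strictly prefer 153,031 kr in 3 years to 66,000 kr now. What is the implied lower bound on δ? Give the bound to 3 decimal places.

The preference means 66000 < δ^3·153031.
Hence δ^3 > 66000/153031 = 0.43129, and x ↦ x^(1/3) is increasing on (0,∞).
δ > 0.43129^(1/3) = 0.756.

δ > 0.756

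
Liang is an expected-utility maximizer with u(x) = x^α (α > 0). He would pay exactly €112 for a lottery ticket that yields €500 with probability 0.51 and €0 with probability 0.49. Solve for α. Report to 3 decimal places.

Since u(0) = 0, the lottery's EU is 0.51·500^α.
Setting u(112) equal to that: 112^α = 0.51·500^α ⇒ (112/500)^α = 0.51.
Take logs: α = ln 0.51 / ln(112/500) ≈ 0.45006.

α ≈ 0.450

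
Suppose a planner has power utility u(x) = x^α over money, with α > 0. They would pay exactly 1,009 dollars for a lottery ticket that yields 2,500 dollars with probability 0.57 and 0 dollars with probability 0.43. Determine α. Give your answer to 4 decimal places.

α ≈ 0.6195

Since u(0) = 0, the lottery's EU is 0.57·2500^α.
Indifference: 1009^α = 0.57·2500^α, so (1009/2500)^α = 0.57.
Taking logs: α·ln(1009/2500) = ln(0.57), so α = -0.5621189 / -0.9073310 ≈ 0.6195.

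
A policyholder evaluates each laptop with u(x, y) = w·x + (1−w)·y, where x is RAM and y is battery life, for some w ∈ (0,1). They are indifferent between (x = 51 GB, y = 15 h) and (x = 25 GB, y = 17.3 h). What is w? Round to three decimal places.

w = 0.081

Equating utilities: w·51 + (1−w)·15 = w·25 + (1−w)·17.3.
Rearranging, 26·w − 2.3·(1−w) = 0.
Hence w = 2.3/(26+2.3) = 2.3/28.3 = 0.081.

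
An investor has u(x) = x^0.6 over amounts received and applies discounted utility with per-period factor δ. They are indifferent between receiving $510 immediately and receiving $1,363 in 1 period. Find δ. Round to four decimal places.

δ ≈ 0.5544

Indifference means u(510) = δ · u(1363), so δ = u(510)/u(1363).
With u(x) = x^0.6: δ = 510^0.6/1363^0.6 = (510/1363)^0.6 = 0.55443.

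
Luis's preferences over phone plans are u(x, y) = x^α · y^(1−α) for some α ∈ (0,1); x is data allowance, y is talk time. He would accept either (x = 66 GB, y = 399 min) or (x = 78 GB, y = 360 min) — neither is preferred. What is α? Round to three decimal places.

Set the two utilities equal: 66^α·399^(1−α) = 78^α·360^(1−α).
Rearrange to (66/78)^α = (360/399)^(1−α) and take logs: α·-0.167054 = (1−α)·-0.102857.
So α/(1−α) = (-0.102857)/(-0.167054) = 0.615711, and α = 0.615711/1.615711 ≈ 0.381.

α ≈ 0.381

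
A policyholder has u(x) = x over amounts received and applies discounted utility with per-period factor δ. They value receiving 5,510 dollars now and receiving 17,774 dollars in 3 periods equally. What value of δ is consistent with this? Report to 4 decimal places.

δ ≈ 0.6768

The payoff in 3 periods is discounted by δ^3, so u(5510) = δ^3·u(17774) and δ^3 = u(5510)/u(17774).
With u(x) = x: δ^3 = 5510/17774 = 0.31000.
So δ = 0.31000^(1/3) ≈ 0.6768.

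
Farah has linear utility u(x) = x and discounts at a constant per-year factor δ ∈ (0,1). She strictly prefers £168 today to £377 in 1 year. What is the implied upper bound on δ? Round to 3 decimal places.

The preference means 168 > δ·377.
So δ < 168/377 = 0.44562.

δ < 0.446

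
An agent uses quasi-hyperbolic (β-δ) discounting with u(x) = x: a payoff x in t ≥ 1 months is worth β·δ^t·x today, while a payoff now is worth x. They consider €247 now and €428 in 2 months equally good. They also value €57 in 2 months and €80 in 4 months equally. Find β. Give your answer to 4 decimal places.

Both payoffs in the second observation are in the future, so β drops out: δ^2·57 = δ^4·80 ⇒ δ^2 = 57/80 = 0.71250, so δ = 0.84410.
The first indifference: 247 = β·δ^2·428, so β = 247/(δ^2·428) = 247/(0.71250·428) ≈ 0.8100.

β ≈ 0.8100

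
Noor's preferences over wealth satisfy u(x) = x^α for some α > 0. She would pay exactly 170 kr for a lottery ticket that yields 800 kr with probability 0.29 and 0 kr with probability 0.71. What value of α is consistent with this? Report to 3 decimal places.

α ≈ 0.799

The lottery's expected utility is 0.29·u(800) + 0.71·u(0) = 0.29·800^α (since u(0) = 0 for α > 0).
Setting u(170) equal to that: 170^α = 0.29·800^α ⇒ (170/800)^α = 0.29.
α = ln(0.29) / ln(170/800) = -1.237874/-1.548813 ≈ 0.799.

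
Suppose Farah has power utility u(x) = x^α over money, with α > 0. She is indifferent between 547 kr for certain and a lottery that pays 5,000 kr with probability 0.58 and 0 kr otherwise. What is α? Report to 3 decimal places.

α ≈ 0.246

The lottery's expected utility is 0.58·u(5000) + 0.42·u(0) = 0.58·5000^α (since u(0) = 0 for α > 0).
Indifference: 547^α = 0.58·5000^α, so (547/5000)^α = 0.58.
Take logs: α = ln 0.58 / ln(547/5000) ≈ 0.24618.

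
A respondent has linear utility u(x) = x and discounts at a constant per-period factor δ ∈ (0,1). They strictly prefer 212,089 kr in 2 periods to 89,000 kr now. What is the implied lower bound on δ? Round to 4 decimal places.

δ > 0.6478

The preference means 89000 < δ^2·212089.
Hence δ^2 > 89000/212089 = 0.41964, and x ↦ x^(1/2) is increasing on (0,∞).
δ > 0.41964^(1/2) = 0.6478.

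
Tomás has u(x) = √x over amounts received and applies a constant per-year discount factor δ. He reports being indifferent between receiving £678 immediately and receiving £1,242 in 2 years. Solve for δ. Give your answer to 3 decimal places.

δ ≈ 0.860

Indifference means u(678) = δ^2 · u(1242), so δ^2 = u(678)/u(1242).
Since u(x) = √x, δ^2 = √(678/1242) = 0.73885.
Hence δ = (0.73885)^(1/2) = 0.85956.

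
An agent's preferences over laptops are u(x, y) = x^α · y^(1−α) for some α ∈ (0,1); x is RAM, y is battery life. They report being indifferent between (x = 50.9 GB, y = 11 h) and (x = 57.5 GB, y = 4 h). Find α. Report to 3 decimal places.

α ≈ 0.892

The Cobb–Douglas utilities coincide, so 50.9^α·11^(1−α) = 57.5^α·4^(1−α).
(50.9/57.5)^α = (4/11)^(1−α); take logs: α·ln(50.9/57.5) = (1−α)·ln(4/11), i.e. α·-0.121922 = (1−α)·-1.011601.
Thus α·(-1.133523) = -1.011601, so α = -1.011601/-1.133523 ≈ 0.892.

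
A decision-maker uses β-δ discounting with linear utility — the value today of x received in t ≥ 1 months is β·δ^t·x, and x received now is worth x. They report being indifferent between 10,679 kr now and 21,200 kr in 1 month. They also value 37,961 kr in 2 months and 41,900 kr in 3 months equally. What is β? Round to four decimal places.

From the later pair, β·δ^2·37961 = β·δ^3·41900; dividing through, δ = 37961/41900 = 0.90599.
Substituting δ into 10679 = β·δ·21200: β = 10679/(19206.998) ≈ 0.5560.

β ≈ 0.5560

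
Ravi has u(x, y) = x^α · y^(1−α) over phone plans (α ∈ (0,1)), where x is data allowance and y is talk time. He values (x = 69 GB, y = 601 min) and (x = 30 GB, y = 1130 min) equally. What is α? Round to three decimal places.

Indifference: 69^α · 601^(1−α) = 30^α · 1130^(1−α).
(69/30)^α = (1130/601)^(1−α); take logs: α·ln(69/30) = (1−α)·ln(1130/601), i.e. α·0.832909 = (1−α)·0.631378.
Thus α·(1.464287) = 0.631378, so α = 0.631378/1.464287 ≈ 0.431.

α ≈ 0.431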